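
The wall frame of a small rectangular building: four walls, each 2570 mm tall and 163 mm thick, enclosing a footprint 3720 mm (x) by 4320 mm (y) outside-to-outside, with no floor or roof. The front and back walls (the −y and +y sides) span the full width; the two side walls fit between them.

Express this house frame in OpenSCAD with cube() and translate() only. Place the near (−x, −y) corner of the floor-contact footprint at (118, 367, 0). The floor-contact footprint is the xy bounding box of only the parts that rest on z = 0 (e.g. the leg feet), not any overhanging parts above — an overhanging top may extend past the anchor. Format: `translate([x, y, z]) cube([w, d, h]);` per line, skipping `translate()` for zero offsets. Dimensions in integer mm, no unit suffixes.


translate([118, 367, 0]) cube([3720, 163, 2570]);
translate([118, 4524, 0]) cube([3720, 163, 2570]);
translate([118, 530, 0]) cube([163, 3994, 2570]);
translate([3675, 530, 0]) cube([163, 3994, 2570]);


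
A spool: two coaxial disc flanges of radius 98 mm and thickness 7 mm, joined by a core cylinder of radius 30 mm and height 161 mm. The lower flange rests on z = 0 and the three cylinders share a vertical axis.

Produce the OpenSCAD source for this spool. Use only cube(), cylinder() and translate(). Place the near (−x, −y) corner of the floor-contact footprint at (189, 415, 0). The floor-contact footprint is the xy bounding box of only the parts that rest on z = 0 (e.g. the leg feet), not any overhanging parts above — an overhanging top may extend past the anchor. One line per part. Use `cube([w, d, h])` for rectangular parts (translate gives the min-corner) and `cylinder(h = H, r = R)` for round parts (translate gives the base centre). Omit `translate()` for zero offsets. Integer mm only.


translate([287, 513, 0]) cylinder(h = 7, r = 98);
translate([287, 513, 7]) cylinder(h = 161, r = 30);
translate([287, 513, 168]) cylinder(h = 7, r = 98);


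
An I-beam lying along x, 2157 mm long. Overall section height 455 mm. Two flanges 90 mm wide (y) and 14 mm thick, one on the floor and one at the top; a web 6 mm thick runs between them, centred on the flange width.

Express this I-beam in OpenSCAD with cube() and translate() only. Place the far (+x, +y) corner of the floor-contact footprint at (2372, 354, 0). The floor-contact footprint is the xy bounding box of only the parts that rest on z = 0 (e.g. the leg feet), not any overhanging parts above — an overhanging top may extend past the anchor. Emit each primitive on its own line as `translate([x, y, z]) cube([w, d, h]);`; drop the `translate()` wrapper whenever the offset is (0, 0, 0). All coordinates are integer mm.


translate([215, 264, 0]) cube([2157, 90, 14]);
translate([215, 306, 14]) cube([2157, 6, 427]);
translate([215, 264, 441]) cube([2157, 90, 14]);


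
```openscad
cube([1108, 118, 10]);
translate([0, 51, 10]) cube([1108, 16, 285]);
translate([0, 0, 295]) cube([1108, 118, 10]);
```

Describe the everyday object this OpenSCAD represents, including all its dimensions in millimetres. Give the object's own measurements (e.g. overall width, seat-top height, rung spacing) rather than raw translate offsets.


An I-beam lying along x, 1108 mm long. Overall section height 305 mm. Two flanges 118 mm wide (y) and 10 mm thick, one on the floor and one at the top; a web 16 mm thick runs between them, centred on the flange width.


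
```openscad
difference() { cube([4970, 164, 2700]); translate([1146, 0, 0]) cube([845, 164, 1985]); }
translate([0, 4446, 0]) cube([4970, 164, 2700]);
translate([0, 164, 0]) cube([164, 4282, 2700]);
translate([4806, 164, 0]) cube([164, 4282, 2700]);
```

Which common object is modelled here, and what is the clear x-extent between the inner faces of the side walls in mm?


A single room. The interior width is 4642 mm.

Four walls enclosing a rectangle with a door in the front wall — a room. Outside width 4970 minus two 164 mm walls gives 4642 mm.


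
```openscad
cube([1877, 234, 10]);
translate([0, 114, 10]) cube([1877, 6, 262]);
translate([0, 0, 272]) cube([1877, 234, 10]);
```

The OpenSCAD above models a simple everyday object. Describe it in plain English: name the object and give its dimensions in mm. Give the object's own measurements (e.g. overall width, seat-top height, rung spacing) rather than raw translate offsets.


An I-beam lying along x, 1877 mm long. Overall section height 282 mm. Two flanges 234 mm wide (y) and 10 mm thick, one on the floor and one at the top; a web 6 mm thick runs between them, centred on the flange width.


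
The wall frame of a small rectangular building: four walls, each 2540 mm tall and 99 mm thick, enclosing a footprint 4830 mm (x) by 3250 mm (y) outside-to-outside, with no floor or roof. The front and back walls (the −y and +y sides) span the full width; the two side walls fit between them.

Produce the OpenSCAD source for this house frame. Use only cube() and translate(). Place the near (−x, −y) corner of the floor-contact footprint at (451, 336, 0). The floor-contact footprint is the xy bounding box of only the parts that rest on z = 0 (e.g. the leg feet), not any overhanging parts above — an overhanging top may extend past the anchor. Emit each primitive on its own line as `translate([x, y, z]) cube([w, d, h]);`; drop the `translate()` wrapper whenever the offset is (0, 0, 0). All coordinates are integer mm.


translate([451, 336, 0]) cube([4830, 99, 2540]);
translate([451, 3487, 0]) cube([4830, 99, 2540]);
translate([451, 435, 0]) cube([99, 3052, 2540]);
translate([5182, 435, 0]) cube([99, 3052, 2540]);


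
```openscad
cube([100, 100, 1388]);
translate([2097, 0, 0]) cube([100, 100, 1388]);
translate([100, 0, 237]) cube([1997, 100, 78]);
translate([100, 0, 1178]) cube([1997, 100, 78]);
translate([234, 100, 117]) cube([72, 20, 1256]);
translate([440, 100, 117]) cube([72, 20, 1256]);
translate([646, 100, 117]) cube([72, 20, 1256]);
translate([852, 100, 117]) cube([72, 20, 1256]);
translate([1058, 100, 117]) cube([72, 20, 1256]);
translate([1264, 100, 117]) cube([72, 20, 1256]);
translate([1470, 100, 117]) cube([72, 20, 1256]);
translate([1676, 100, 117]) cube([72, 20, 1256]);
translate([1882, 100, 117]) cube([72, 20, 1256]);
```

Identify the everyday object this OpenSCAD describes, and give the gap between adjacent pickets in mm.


A fence section. The picket gap is 134 mm.

Two posts, two rails, 9 pickets — a fence section. Span 1997 mm holds 9 pickets of 72 mm with 10 equal gaps: ⌊(1997 − 9·72) / 10⌋ = 134 mm.


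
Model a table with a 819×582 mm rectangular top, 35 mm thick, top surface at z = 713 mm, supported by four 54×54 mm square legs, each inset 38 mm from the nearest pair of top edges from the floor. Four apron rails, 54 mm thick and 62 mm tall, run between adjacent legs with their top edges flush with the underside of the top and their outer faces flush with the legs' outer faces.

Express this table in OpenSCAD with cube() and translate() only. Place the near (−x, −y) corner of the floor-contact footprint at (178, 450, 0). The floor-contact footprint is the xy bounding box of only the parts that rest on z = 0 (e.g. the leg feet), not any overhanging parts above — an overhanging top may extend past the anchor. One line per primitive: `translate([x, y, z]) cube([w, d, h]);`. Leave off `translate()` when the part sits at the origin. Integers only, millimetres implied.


translate([140, 412, 678]) cube([819, 582, 35]);
translate([178, 450, 0]) cube([54, 54, 678]);
translate([867, 450, 0]) cube([54, 54, 678]);
translate([178, 902, 0]) cube([54, 54, 678]);
translate([867, 902, 0]) cube([54, 54, 678]);
translate([232, 450, 616]) cube([635, 54, 62]);
translate([232, 902, 616]) cube([635, 54, 62]);
translate([178, 504, 616]) cube([54, 398, 62]);
translate([867, 504, 616]) cube([54, 398, 62]);


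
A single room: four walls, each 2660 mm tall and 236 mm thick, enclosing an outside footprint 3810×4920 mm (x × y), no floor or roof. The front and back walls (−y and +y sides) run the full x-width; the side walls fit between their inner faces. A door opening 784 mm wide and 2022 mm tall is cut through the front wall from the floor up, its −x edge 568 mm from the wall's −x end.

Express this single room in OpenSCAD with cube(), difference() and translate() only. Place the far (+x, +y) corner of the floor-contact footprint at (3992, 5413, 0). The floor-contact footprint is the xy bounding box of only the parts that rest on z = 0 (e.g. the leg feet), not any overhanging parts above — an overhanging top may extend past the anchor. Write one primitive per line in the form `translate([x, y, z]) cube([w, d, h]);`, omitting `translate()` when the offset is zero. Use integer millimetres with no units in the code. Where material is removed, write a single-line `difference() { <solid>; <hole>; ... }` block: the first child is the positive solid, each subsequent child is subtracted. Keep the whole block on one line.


difference() { translate([182, 493, 0]) cube([3810, 236, 2660]); translate([750, 493, 0]) cube([784, 236, 2022]); }
translate([182, 5177, 0]) cube([3810, 236, 2660]);
translate([182, 729, 0]) cube([236, 4448, 2660]);
translate([3756, 729, 0]) cube([236, 4448, 2660]);


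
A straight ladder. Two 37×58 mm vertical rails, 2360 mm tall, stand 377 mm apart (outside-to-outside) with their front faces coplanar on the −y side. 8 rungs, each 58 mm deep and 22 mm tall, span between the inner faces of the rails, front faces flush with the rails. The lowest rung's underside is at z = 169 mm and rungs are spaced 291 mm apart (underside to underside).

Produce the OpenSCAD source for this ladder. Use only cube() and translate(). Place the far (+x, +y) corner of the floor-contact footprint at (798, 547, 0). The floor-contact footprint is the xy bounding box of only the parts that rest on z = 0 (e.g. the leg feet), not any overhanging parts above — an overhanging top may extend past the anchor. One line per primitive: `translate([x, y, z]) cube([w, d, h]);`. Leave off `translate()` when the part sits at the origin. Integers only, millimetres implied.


translate([421, 489, 0]) cube([37, 58, 2360]);
translate([761, 489, 0]) cube([37, 58, 2360]);
translate([458, 489, 169]) cube([303, 58, 22]);
translate([458, 489, 460]) cube([303, 58, 22]);
translate([458, 489, 751]) cube([303, 58, 22]);
translate([458, 489, 1042]) cube([303, 58, 22]);
translate([458, 489, 1333]) cube([303, 58, 22]);
translate([458, 489, 1624]) cube([303, 58, 22]);
translate([458, 489, 1915]) cube([303, 58, 22]);
translate([458, 489, 2206]) cube([303, 58, 22]);


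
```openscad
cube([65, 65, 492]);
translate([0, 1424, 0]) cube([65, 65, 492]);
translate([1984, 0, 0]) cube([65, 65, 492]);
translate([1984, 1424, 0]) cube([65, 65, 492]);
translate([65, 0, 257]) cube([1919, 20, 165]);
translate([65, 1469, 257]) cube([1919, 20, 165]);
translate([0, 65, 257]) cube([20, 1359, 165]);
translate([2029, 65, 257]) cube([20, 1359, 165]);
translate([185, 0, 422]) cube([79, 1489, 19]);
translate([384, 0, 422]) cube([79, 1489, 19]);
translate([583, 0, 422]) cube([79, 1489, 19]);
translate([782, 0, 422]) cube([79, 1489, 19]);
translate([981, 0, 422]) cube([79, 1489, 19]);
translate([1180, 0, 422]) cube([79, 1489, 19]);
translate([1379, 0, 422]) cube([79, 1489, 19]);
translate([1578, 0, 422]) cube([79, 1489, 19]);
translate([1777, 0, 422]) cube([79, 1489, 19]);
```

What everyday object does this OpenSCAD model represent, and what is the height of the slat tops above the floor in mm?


A bed frame. The slat-top height is 441 mm.

Four posts, four rails, and a row of slats — a bed frame. Slats sit on the rails at z = 257 + 165 = 422; with slat thickness 19, the top is 441 mm.


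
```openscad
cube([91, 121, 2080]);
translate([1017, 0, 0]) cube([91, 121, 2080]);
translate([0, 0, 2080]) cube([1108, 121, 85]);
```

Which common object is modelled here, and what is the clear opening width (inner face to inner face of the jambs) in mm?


A door frame. The clear opening width is 926 mm.

Two 2080 mm tall posts with a header on top — a door frame. The left jamb is 91 mm wide at x = 0; the right jamb starts at x = 1017. The clear opening is 1017 − 91 = 926 mm.


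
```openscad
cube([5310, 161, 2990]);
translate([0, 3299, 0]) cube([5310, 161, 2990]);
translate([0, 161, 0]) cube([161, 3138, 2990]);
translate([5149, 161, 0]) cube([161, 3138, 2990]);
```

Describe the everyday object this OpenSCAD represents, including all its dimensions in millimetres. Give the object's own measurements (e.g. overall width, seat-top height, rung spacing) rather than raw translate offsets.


The wall frame of a small rectangular building: four walls, each 2990 mm tall and 161 mm thick, enclosing a footprint 5310 mm (x) by 3460 mm (y) outside-to-outside, with no floor or roof. The front and back walls (the −y and +y sides) span the full width; the two side walls fit between them.


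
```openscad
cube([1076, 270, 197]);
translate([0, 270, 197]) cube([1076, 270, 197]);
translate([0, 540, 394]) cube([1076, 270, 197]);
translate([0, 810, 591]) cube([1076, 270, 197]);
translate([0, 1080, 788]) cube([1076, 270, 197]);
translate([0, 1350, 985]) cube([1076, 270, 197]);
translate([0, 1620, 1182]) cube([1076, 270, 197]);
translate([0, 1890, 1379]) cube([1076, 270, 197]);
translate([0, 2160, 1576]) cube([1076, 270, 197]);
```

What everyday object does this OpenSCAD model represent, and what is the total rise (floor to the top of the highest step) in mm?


A staircase. The total rise is 1773 mm.

9 identical blocks, each offset up and back from the previous — a staircase. Each step is 197 mm tall and there are 9 of them, so the total rise is 9 × 197 = 1773 mm.


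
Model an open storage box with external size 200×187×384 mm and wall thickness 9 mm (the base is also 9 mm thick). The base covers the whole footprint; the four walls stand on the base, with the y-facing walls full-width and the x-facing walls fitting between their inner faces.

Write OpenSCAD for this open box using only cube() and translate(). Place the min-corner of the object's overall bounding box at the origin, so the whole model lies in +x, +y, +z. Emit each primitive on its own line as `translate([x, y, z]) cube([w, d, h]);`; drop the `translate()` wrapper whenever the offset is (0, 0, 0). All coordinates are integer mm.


cube([200, 187, 9]);
translate([0, 0, 9]) cube([200, 9, 375]);
translate([0, 178, 9]) cube([200, 9, 375]);
translate([0, 9, 9]) cube([9, 169, 375]);
translate([191, 9, 9]) cube([9, 169, 375]);


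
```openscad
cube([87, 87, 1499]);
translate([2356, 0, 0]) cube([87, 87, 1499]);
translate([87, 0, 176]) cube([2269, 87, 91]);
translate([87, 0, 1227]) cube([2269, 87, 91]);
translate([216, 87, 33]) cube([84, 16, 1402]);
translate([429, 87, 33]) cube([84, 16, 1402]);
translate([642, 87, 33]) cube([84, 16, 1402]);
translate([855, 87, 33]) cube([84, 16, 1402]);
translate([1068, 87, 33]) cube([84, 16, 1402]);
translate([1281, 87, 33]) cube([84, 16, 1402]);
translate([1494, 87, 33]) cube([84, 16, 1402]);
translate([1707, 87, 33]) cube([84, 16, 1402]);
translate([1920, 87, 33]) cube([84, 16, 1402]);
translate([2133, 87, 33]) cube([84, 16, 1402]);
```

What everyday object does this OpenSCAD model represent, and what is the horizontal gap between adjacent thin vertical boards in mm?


A fence section. The picket gap is 129 mm.

Two posts, two rails, 10 pickets — a fence section. Span 2269 mm holds 10 pickets of 84 mm with 11 equal gaps: ⌊(2269 − 10·84) / 11⌋ = 129 mm.


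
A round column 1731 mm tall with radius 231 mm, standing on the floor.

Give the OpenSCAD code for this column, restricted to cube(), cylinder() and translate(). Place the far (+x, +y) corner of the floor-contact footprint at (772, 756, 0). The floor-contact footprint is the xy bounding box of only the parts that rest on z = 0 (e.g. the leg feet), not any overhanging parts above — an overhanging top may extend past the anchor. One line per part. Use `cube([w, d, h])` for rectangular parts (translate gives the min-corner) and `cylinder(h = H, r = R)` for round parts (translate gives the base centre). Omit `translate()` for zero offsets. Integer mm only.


translate([541, 525, 0]) cylinder(h = 1731, r = 231);


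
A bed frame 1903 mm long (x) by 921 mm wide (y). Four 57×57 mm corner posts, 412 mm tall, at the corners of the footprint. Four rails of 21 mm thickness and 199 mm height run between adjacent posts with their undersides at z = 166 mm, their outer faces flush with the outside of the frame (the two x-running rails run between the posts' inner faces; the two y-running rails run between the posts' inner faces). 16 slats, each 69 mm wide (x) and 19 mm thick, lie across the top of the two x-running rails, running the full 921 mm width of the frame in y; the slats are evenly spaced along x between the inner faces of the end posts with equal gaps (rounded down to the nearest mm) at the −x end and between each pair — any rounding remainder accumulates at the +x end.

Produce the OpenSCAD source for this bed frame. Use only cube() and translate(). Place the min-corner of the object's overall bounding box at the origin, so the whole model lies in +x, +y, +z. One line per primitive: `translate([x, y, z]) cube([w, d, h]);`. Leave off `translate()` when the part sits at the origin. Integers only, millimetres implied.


cube([57, 57, 412]);
translate([0, 864, 0]) cube([57, 57, 412]);
translate([1846, 0, 0]) cube([57, 57, 412]);
translate([1846, 864, 0]) cube([57, 57, 412]);
translate([57, 0, 166]) cube([1789, 21, 199]);
translate([57, 900, 166]) cube([1789, 21, 199]);
translate([0, 57, 166]) cube([21, 807, 199]);
translate([1882, 57, 166]) cube([21, 807, 199]);
translate([97, 0, 365]) cube([69, 921, 19]);
translate([206, 0, 365]) cube([69, 921, 19]);
translate([315, 0, 365]) cube([69, 921, 19]);
translate([424, 0, 365]) cube([69, 921, 19]);
translate([533, 0, 365]) cube([69, 921, 19]);
translate([642, 0, 365]) cube([69, 921, 19]);
translate([751, 0, 365]) cube([69, 921, 19]);
translate([860, 0, 365]) cube([69, 921, 19]);
translate([969, 0, 365]) cube([69, 921, 19]);
translate([1078, 0, 365]) cube([69, 921, 19]);
translate([1187, 0, 365]) cube([69, 921, 19]);
translate([1296, 0, 365]) cube([69, 921, 19]);
translate([1405, 0, 365]) cube([69, 921, 19]);
translate([1514, 0, 365]) cube([69, 921, 19]);
translate([1623, 0, 365]) cube([69, 921, 19]);
translate([1732, 0, 365]) cube([69, 921, 19]);


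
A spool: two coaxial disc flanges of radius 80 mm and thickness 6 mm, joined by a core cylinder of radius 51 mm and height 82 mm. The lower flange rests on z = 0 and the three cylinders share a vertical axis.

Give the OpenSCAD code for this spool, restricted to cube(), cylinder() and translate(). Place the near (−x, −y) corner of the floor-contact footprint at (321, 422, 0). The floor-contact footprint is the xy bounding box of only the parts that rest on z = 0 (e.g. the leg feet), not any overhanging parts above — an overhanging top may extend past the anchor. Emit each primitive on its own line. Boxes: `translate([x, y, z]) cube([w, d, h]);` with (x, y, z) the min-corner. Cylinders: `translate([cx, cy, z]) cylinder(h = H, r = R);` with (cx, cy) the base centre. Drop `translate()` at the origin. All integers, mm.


translate([401, 502, 0]) cylinder(h = 6, r = 80);
translate([401, 502, 6]) cylinder(h = 82, r = 51);
translate([401, 502, 88]) cylinder(h = 6, r = 80);


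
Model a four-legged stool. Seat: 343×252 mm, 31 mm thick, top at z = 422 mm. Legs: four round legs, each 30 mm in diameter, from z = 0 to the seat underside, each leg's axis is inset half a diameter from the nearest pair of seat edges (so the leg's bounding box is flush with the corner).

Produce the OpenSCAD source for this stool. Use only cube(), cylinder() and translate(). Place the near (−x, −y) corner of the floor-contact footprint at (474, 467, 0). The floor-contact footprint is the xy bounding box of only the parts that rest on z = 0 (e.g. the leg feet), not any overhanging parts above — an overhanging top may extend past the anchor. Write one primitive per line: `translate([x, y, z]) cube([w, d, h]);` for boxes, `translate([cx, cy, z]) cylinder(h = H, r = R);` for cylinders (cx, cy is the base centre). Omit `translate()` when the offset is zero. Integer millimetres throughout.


translate([474, 467, 391]) cube([343, 252, 31]);
translate([489, 482, 0]) cylinder(h = 391, r = 15);
translate([802, 482, 0]) cylinder(h = 391, r = 15);
translate([489, 704, 0]) cylinder(h = 391, r = 15);
translate([802, 704, 0]) cylinder(h = 391, r = 15);


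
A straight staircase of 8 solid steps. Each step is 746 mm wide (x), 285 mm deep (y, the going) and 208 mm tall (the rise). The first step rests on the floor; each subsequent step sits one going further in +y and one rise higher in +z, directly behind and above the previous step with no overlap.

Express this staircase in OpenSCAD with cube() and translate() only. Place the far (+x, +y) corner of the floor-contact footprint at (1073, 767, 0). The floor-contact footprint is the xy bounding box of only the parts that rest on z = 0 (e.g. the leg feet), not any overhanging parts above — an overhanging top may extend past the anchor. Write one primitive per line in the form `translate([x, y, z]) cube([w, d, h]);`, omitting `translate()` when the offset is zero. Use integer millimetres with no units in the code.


translate([327, 482, 0]) cube([746, 285, 208]);
translate([327, 767, 208]) cube([746, 285, 208]);
translate([327, 1052, 416]) cube([746, 285, 208]);
translate([327, 1337, 624]) cube([746, 285, 208]);
translate([327, 1622, 832]) cube([746, 285, 208]);
translate([327, 1907, 1040]) cube([746, 285, 208]);
translate([327, 2192, 1248]) cube([746, 285, 208]);
translate([327, 2477, 1456]) cube([746, 285, 208]);


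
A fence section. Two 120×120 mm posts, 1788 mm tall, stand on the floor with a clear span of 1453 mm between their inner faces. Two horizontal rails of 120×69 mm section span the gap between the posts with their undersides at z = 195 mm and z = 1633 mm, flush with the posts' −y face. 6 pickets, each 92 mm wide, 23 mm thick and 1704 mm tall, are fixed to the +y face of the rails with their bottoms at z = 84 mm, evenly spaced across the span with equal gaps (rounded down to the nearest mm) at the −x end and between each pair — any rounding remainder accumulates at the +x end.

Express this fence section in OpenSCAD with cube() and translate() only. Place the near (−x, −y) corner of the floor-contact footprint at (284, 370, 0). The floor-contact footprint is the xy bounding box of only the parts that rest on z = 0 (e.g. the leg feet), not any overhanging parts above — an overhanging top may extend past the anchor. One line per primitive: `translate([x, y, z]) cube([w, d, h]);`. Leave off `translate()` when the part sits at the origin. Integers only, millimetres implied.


translate([284, 370, 0]) cube([120, 120, 1788]);
translate([1857, 370, 0]) cube([120, 120, 1788]);
translate([404, 370, 195]) cube([1453, 120, 69]);
translate([404, 370, 1633]) cube([1453, 120, 69]);
translate([532, 490, 84]) cube([92, 23, 1704]);
translate([752, 490, 84]) cube([92, 23, 1704]);
translate([972, 490, 84]) cube([92, 23, 1704]);
translate([1192, 490, 84]) cube([92, 23, 1704]);
translate([1412, 490, 84]) cube([92, 23, 1704]);
translate([1632, 490, 84]) cube([92, 23, 1704]);


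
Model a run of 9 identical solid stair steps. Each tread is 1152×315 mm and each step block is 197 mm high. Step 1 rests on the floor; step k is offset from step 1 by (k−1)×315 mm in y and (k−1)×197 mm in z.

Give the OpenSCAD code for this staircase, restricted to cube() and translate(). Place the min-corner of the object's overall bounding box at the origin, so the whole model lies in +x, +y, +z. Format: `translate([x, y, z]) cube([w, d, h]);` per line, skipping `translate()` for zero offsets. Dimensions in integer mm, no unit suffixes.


cube([1152, 315, 197]);
translate([0, 315, 197]) cube([1152, 315, 197]);
translate([0, 630, 394]) cube([1152, 315, 197]);
translate([0, 945, 591]) cube([1152, 315, 197]);
translate([0, 1260, 788]) cube([1152, 315, 197]);
translate([0, 1575, 985]) cube([1152, 315, 197]);
translate([0, 1890, 1182]) cube([1152, 315, 197]);
translate([0, 2205, 1379]) cube([1152, 315, 197]);
translate([0, 2520, 1576]) cube([1152, 315, 197]);


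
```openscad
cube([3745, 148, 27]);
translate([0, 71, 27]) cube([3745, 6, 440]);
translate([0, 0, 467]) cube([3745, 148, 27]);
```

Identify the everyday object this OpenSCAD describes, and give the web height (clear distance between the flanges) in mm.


An I-beam. The web height is 440 mm.

Two wide flanges with a thin centred web — an I-beam. Overall 494 mm minus two 27 mm flanges gives a web of 494 − 2·27 = 440 mm.


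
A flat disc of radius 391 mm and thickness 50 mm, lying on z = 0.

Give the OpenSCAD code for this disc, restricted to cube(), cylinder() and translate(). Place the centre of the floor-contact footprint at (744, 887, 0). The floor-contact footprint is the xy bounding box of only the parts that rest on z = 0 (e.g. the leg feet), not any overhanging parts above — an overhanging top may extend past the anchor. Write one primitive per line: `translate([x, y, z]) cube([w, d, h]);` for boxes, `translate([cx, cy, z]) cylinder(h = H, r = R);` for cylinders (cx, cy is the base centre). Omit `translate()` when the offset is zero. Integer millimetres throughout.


translate([744, 887, 0]) cylinder(h = 50, r = 391);


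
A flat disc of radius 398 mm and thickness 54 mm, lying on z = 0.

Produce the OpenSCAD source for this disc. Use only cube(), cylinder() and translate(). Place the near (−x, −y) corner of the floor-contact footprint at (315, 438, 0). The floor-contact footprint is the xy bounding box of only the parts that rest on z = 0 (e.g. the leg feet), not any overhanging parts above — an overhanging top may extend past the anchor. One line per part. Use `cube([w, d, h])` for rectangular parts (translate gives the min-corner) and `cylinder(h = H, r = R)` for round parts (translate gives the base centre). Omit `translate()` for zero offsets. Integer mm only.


translate([713, 836, 0]) cylinder(h = 54, r = 398);


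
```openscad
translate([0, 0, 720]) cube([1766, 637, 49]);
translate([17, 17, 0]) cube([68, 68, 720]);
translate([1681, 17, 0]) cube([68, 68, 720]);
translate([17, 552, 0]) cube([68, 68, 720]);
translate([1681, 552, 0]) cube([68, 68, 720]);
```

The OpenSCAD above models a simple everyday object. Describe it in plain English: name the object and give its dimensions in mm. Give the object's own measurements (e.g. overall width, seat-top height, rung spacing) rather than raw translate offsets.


A table: top 1766 mm (x) × 637 mm (y), 49 mm thick, upper face at z = 769 mm, on four 68×68 mm square legs, each inset 17 mm from the nearest pair of top edges from z = 0 to the bottom of the top.


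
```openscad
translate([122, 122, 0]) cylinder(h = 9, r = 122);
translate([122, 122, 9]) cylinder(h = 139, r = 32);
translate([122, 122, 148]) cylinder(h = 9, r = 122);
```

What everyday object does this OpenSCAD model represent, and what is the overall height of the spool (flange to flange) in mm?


A spool. The overall height is 157 mm.

Three coaxial cylinders, large–small–large — a spool. Two 9 mm flanges and a 139 mm core give 9 + 139 + 9 = 157 mm.


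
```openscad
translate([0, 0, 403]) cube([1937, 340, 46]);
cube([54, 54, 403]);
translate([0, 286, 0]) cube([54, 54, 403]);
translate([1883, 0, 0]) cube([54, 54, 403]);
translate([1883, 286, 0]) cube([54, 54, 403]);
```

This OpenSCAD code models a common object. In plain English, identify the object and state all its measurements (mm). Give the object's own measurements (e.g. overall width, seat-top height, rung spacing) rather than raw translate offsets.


A long wooden bench with a 1937 mm (x) × 340 mm (y) seat, 46 mm thick, its top surface 449 mm above the floor. Four 54 mm square legs at the seat corners, flush with the edges, run from z = 0 to the seat underside.


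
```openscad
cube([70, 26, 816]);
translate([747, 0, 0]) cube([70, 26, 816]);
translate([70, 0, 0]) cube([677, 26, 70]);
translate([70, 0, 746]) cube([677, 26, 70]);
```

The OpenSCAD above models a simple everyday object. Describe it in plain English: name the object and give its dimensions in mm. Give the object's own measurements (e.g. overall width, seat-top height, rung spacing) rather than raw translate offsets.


A rectangular picture frame lying in the x–z plane (depth along y). The opening is 677 mm wide (x) by 676 mm tall (z), surrounded by a border 70 mm wide on all four sides. The frame is 26 mm deep and is made of two full-height vertical stiles with two horizontal rails fitted between them.


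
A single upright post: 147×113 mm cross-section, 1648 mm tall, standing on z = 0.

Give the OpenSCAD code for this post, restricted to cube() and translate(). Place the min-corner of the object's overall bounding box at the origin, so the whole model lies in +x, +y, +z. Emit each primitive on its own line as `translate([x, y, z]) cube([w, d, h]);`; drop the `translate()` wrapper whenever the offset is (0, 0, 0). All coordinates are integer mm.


cube([147, 113, 1648]);


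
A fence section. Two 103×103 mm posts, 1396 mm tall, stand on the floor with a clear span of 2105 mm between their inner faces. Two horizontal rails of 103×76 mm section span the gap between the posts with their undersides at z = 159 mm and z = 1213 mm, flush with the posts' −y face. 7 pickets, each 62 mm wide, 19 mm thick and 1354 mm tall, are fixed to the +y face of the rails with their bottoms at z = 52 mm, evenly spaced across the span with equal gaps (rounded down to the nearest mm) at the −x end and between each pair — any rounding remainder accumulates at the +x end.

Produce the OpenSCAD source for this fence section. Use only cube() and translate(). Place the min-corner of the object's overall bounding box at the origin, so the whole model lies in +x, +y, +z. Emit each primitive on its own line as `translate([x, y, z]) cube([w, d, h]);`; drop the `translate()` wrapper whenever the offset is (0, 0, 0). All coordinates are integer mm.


cube([103, 103, 1396]);
translate([2208, 0, 0]) cube([103, 103, 1396]);
translate([103, 0, 159]) cube([2105, 103, 76]);
translate([103, 0, 1213]) cube([2105, 103, 76]);
translate([311, 103, 52]) cube([62, 19, 1354]);
translate([581, 103, 52]) cube([62, 19, 1354]);
translate([851, 103, 52]) cube([62, 19, 1354]);
translate([1121, 103, 52]) cube([62, 19, 1354]);
translate([1391, 103, 52]) cube([62, 19, 1354]);
translate([1661, 103, 52]) cube([62, 19, 1354]);
translate([1931, 103, 52]) cube([62, 19, 1354]);


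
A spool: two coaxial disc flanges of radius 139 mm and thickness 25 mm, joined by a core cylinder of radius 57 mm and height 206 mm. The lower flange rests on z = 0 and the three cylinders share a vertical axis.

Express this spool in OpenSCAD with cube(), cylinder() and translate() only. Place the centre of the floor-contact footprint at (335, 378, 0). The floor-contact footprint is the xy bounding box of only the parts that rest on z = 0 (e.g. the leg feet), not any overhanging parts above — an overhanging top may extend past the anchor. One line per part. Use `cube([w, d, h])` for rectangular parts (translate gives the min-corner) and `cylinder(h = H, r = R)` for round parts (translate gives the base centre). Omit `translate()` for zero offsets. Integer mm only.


translate([335, 378, 0]) cylinder(h = 25, r = 139);
translate([335, 378, 25]) cylinder(h = 206, r = 57);
translate([335, 378, 231]) cylinder(h = 25, r = 139);


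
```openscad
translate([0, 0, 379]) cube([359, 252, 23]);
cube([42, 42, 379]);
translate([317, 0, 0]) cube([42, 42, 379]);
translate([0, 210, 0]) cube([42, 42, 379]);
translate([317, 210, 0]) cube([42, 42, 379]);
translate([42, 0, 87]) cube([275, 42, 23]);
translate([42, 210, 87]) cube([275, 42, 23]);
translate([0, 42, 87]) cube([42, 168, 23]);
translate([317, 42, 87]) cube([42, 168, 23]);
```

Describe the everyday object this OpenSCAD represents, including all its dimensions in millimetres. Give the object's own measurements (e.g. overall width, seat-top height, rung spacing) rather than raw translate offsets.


A simple wooden stool: a rectangular seat 359 mm (x) by 252 mm (y), 23 mm thick, top face at z = 402 mm, on four square legs, each 42×42 mm in cross-section. The legs rest on z = 0, each flush with a corner of the seat. Four stretchers, 42 mm wide and 23 mm tall, connect adjacent legs with their undersides at z = 87 mm, each running between the inner faces of the legs it joins and aligned with the legs' outer faces on the other axis.


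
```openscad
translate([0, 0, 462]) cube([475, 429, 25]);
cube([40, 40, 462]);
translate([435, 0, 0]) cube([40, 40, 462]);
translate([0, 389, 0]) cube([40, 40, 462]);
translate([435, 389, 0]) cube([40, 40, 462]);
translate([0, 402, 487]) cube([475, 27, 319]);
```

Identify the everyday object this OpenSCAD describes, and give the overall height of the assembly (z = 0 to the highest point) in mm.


A chair. The overall height is 806 mm.

A slab on four corner posts with a tall panel at the back — a chair. The seat slab sits at z = 462 with thickness 25, and the 319 mm backrest starts at the seat top, so the overall height is 462 + 25 + 319 = 806 mm.


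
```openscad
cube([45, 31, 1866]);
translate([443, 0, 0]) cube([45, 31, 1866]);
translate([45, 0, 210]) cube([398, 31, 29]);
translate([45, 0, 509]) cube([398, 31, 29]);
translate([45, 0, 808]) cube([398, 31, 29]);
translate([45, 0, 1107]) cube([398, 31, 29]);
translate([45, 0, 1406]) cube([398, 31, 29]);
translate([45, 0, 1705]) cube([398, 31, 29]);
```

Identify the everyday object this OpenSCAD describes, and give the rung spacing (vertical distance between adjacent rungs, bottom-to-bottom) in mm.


A ladder. The rung spacing is 299 mm.

Two tall 45×31 posts with 6 short bars between them — a ladder. Adjacent rungs sit at z = 210 and z = 509, so the spacing is 509 − 210 = 299 mm.


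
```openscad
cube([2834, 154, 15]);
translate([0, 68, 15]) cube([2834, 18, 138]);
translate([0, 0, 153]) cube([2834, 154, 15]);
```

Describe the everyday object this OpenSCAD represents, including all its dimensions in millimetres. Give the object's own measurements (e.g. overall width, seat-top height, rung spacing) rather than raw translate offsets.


An I-beam lying along x, 2834 mm long. Overall section height 168 mm. Two flanges 154 mm wide (y) and 15 mm thick, one on the floor and one at the top; a web 18 mm thick runs between them, centred on the flange width.


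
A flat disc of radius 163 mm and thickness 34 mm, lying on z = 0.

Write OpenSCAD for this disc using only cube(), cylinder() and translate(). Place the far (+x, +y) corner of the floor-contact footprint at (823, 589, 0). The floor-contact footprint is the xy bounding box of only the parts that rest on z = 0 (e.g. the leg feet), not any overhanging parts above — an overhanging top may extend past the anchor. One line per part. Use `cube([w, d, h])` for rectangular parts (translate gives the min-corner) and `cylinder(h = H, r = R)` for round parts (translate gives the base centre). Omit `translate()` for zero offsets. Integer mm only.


translate([660, 426, 0]) cylinder(h = 34, r = 163);


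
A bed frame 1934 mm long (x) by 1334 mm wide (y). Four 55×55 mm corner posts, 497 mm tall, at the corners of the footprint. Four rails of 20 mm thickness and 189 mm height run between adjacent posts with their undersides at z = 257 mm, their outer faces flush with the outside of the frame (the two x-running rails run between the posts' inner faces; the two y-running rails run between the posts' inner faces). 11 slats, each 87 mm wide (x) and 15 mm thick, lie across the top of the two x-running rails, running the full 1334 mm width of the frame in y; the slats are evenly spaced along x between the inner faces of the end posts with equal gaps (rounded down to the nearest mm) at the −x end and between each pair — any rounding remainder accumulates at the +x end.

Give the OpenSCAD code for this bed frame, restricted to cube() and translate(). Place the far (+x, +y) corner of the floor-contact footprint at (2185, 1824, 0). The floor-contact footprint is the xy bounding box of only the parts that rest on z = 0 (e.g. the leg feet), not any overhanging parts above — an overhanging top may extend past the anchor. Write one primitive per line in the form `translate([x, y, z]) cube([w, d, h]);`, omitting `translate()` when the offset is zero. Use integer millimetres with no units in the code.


translate([251, 490, 0]) cube([55, 55, 497]);
translate([251, 1769, 0]) cube([55, 55, 497]);
translate([2130, 490, 0]) cube([55, 55, 497]);
translate([2130, 1769, 0]) cube([55, 55, 497]);
translate([306, 490, 257]) cube([1824, 20, 189]);
translate([306, 1804, 257]) cube([1824, 20, 189]);
translate([251, 545, 257]) cube([20, 1224, 189]);
translate([2165, 545, 257]) cube([20, 1224, 189]);
translate([378, 490, 446]) cube([87, 1334, 15]);
translate([537, 490, 446]) cube([87, 1334, 15]);
translate([696, 490, 446]) cube([87, 1334, 15]);
translate([855, 490, 446]) cube([87, 1334, 15]);
translate([1014, 490, 446]) cube([87, 1334, 15]);
translate([1173, 490, 446]) cube([87, 1334, 15]);
translate([1332, 490, 446]) cube([87, 1334, 15]);
translate([1491, 490, 446]) cube([87, 1334, 15]);
translate([1650, 490, 446]) cube([87, 1334, 15]);
translate([1809, 490, 446]) cube([87, 1334, 15]);
translate([1968, 490, 446]) cube([87, 1334, 15]);


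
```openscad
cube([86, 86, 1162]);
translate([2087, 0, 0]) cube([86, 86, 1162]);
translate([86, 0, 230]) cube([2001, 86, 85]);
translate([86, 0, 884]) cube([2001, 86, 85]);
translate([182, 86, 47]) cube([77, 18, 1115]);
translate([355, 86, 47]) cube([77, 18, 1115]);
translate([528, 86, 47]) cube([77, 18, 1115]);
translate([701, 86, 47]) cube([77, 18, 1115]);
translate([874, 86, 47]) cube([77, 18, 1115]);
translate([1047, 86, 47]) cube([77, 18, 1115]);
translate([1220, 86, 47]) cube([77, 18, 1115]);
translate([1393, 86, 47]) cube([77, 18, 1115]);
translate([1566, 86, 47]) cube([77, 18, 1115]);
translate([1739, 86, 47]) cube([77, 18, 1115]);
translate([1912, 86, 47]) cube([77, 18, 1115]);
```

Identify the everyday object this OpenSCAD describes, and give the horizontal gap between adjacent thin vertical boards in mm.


A fence section. The picket gap is 96 mm.

Two posts, two rails, 11 pickets — a fence section. Span 2001 mm holds 11 pickets of 77 mm with 12 equal gaps: ⌊(2001 − 11·77) / 12⌋ = 96 mm.


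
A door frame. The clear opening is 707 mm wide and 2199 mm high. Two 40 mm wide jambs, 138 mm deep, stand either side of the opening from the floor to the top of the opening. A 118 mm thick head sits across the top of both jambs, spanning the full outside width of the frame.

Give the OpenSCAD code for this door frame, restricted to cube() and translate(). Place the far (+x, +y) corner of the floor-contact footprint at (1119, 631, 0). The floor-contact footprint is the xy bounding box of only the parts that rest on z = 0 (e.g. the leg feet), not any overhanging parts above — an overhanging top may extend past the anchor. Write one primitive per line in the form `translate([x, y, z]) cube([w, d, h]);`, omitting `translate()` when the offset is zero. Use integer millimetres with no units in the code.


translate([332, 493, 0]) cube([40, 138, 2199]);
translate([1079, 493, 0]) cube([40, 138, 2199]);
translate([332, 493, 2199]) cube([787, 138, 118]);


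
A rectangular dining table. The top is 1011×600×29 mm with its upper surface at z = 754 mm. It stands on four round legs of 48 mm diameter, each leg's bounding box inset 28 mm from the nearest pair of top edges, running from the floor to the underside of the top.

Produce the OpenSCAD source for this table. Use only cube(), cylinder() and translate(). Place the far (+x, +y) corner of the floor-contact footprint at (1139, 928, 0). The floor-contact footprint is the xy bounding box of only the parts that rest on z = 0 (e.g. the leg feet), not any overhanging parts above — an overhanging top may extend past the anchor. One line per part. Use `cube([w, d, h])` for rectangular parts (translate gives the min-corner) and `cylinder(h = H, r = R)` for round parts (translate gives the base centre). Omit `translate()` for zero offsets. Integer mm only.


// leg_h = 754 - 29 = 725
translate([156, 356, 725]) cube([1011, 600, 29]);
translate([208, 408, 0]) cylinder(h = 725, r = 24);
translate([1115, 408, 0]) cylinder(h = 725, r = 24);
translate([208, 904, 0]) cylinder(h = 725, r = 24);
translate([1115, 904, 0]) cylinder(h = 725, r = 24);
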